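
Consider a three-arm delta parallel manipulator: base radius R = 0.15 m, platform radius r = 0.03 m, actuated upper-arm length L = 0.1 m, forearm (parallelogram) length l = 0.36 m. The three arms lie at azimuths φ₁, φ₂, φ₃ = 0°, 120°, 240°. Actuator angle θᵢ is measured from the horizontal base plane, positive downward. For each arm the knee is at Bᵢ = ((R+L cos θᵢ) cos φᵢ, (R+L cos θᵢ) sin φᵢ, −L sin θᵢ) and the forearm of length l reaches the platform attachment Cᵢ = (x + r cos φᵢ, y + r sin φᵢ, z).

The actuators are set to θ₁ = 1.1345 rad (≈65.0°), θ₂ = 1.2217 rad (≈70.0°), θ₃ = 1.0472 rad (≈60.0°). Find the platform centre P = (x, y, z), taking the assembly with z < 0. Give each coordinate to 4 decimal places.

(0.0000, -0.0175, -0.4115)

φ1=0.0°: virtual centre (0.1623, 0.0000, -0.0906), radius l
S2 = (0.1542·cos120.0°, 0.1542·sin120.0°, -0.0940) = (-0.0771, 0.1335, -0.0940)
S3 = (0.1700·cos240.0°, 0.1700·sin240.0°, -0.0866) = (-0.0850, -0.1472, -0.0866)
subtract pairs → two planes through P
[-0.4787 0.2671 -0.0067]·P = -0.0019;  [-0.4945 -0.2944 0.0081]·P = 0.0019
Cramer: x(z) = 0.0003+0.0007z;  y(z) = -0.0068+0.0262z
quadratic in z: (1.0007)z²+(0.1807)z+(-0.0951)=0, √Δ=0.6429 → z ∈ {-0.4115, 0.2309}; z = -0.4115 (taking z<0)
x = 0.0000, y = -0.0175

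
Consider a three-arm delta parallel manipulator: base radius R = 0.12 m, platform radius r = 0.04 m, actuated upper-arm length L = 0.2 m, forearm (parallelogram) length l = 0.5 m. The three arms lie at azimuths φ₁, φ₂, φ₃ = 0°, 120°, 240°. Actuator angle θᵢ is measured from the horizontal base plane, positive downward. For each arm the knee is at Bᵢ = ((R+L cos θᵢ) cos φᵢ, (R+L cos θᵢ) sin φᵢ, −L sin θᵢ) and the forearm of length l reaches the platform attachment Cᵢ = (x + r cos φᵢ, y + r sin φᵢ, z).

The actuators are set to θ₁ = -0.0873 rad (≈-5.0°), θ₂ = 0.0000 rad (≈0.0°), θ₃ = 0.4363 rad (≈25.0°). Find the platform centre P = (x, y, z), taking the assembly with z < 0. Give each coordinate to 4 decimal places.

(0.0647, 0.0814, -0.4268)

centre 1 = (0.2792·cos0.0°, 0.2792·sin0.0°, 0.0174) = (0.2792, 0.0000, 0.0174)
φ2=120.0°: virtual centre (-0.1400, 0.2425, 0.0000), radius l
φ3=240.0°: virtual centre (-0.1306, -0.2263, -0.0845), radius l
eliminate P² terms by subtracting sphere 1 from 2 and 3
plane₁₂: -0.8385x+0.4850y+-0.0349z = 0.0001
Cramer: x(z) = 0.0017-0.1476z;  y(z) = 0.0032-0.1833z
into |P−centre ₁|² = l²: 1.0554z² + 0.0459z + -0.1727 = 0;  Δ = 0.7310;  z = -0.4268 or 0.3833 → z<0 root = -0.4268
x = 0.0647, y = 0.0814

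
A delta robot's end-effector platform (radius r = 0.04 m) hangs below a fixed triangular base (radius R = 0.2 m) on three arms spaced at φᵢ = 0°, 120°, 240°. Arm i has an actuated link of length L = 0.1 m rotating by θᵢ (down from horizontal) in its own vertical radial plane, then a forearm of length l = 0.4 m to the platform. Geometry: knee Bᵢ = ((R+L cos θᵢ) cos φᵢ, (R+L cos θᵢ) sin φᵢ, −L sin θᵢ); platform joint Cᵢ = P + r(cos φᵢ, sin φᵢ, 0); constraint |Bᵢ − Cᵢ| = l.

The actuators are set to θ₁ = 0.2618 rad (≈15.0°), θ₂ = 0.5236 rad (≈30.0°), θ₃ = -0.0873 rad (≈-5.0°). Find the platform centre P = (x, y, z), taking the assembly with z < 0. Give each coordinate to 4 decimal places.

φ1=0.0°: virtual centre (0.2566, 0.0000, -0.0259), radius l
φ2=120.0°: virtual centre (-0.1233, 0.2136, -0.0500), radius l
arm 3 at φ=240.0°: ρ3 = 0.2596;  S3 = (-0.1298, -0.2248, 0.0087)
|S₂|²−|S₁|² = -0.0032;  |S₃|²−|S₁|² = 0.0010
linear system: -0.7598x+0.4271y = -0.0032−-0.0482z; -0.7728x+-0.4497y = 0.0010−0.0692z
det = 0.6717;  x = 0.0015+0.0117z,  y = -0.0048+0.1338z
sphere 1 gives Az²+Bz+C=0 with A=1.0180, B=0.0445, C=-0.0942;  B²−4AC=0.3858;  roots -0.3269, 0.2832;  negative root z = -0.3269
x = -0.0023, y = -0.0485

(-0.0023, -0.0485, -0.3269)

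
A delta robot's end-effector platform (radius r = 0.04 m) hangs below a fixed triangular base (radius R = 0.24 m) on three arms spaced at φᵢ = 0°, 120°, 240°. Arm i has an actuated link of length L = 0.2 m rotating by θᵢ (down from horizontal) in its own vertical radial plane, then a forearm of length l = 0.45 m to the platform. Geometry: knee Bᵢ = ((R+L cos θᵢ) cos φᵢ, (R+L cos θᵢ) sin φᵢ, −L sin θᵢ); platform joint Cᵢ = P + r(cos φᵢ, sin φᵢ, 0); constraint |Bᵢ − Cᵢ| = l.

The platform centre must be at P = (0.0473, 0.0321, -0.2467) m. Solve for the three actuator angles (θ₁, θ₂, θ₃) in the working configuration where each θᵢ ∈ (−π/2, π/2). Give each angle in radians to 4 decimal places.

θ₁ = -0.1746, θ₂ = 0.1744, θ₃ = 0.5234

rotate P by −φ1: (0.0473, 0.0321, -0.2467)
  A=0.1527, B=-0.2467, C=(l²−L²−A²−y'²−z²)/(2L)=0.1932
  θ1 = atan2(B,A) + arccos(C/0.2901) = -0.1746
rotate P by −φ2: (0.0041, -0.0570, -0.2467)
  A=0.1959, B=-0.2467, C=(l²−L²−A²−y'²−z²)/(2L)=0.1501
  γ=atan2(-0.2467,0.1959)=-0.8998;  ψ=arccos(0.4765)=1.0742;  θ2=γ+ψ≈0.1744
φ3=240.0° → target in arm frame (-0.0514, 0.0249)
  A=0.2514, B=-0.2467, C=(l²−L²−A²−y'²−z²)/(2L)=0.0945
  γ=atan2(-0.2467,0.2514)=-0.7759;  ψ=arccos(0.2682)=1.2993;  θ3=γ+ψ≈0.5234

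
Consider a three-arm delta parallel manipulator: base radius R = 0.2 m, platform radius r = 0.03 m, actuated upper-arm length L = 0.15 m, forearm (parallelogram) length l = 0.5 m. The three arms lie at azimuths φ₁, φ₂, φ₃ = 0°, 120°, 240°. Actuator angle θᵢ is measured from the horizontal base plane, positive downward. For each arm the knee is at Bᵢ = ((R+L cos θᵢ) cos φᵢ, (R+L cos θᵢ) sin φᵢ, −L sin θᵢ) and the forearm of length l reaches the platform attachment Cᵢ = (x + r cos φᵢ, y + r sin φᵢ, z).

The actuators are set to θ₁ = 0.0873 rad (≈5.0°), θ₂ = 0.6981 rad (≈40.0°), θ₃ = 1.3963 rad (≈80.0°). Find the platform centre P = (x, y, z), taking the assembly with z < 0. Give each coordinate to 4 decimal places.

(0.1575, 0.1113, -0.4728)

centre 1 = (0.3194·cos0.0°, 0.3194·sin0.0°, -0.0131) = (0.3194, 0.0000, -0.0131)
arm 2 at φ=120.0°: e+L cos θ2 = 0.2849;  centre 2 = (-0.1425, 0.2467, -0.0964)
arm 3 at φ=240.0°: e+L cos θ3 = 0.1960;  centre 3 = (-0.0980, -0.1698, -0.1477)
eliminate P² terms by subtracting sphere 1 from 2 and 3
[-0.9238 0.4935 -0.1667]·P = -0.0117;  [-0.8349 -0.3396 -0.2693]·P = -0.0420
det = 0.7257;  x = 0.0340+-0.2611z,  y = 0.0399+-0.1510z
sphere 1 gives Az²+Bz+C=0 with A=1.0910, B=0.1632, C=-0.1668;  B²−4AC=0.7544;  roots -0.4728, 0.3233;  negative root z = -0.4728
x = 0.1575, y = 0.1113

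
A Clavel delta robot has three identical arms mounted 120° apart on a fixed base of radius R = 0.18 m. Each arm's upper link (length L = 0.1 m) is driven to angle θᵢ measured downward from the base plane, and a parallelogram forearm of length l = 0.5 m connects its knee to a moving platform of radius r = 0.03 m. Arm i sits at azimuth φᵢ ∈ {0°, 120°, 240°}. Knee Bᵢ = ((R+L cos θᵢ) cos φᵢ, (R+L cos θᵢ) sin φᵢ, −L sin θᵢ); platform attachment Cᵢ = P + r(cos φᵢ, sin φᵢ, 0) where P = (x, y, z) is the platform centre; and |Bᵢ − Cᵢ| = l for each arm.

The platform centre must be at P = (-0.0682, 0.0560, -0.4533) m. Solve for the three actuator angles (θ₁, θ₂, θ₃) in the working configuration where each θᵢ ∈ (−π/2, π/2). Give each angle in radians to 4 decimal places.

arm 1 (φ=0.0°): x'=-0.0682, y'=0.0560
  e−x'=0.2182;  (l²−L²−(e−x')²−y'²−z²)/2L = -0.0811
  θ1 = atan2(B,A) + arccos(C/0.5031) = 0.6106
φ2=120.0° → target in arm frame (0.0826, 0.0311)
  A=0.0674, B=-0.4533, C=(l²−L²−A²−y'²−z²)/(2L)=0.1451
  √(A²+B²)=0.4583;  θ2 = -1.4232+1.2487 ≈ -0.1744
φ3=240.0° → target in arm frame (-0.0144, -0.0871)
  A cos θ + B sin θ = C:  0.1644·cos θ + -0.4533·sin θ = -0.0004
  θ3 = atan2(B,A) + arccos(C/0.4822) = 0.3488

θ₁ = 0.6106, θ₂ = -0.1744, θ₃ = 0.3488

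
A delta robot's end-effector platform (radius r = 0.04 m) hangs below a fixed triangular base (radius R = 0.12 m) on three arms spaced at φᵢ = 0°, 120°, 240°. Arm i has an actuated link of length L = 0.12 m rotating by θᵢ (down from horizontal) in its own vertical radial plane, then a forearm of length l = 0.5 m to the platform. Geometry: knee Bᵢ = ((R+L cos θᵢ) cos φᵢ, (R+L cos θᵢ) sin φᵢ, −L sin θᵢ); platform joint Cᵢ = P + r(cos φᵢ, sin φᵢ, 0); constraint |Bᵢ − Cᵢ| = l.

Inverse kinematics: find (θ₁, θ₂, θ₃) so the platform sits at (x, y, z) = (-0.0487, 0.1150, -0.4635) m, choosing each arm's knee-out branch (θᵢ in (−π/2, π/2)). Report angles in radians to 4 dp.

arm 1 (φ=0.0°): x'=-0.0487, y'=0.1150
  A cos θ + B sin θ = C:  0.1287·cos θ + -0.4635·sin θ = -0.0376
  θ1 = atan2(B,A) + arccos(C/0.4810) = 0.3491
arm 2 (φ=120.0°): x'=0.1239, y'=-0.0153
  A=-0.0439, B=-0.4635, C=(l²−L²−A²−y'²−z²)/(2L)=0.0775
  γ=atan2(-0.4635,-0.0439)=-1.6653;  ψ=arccos(0.1665)=1.4035;  θ2=γ+ψ≈-0.2618
arm 3 (φ=240.0°): x'=-0.0752, y'=-0.0997
  A=0.1552, B=-0.4635, C=(l²−L²−A²−y'²−z²)/(2L)=-0.0553
  γ=atan2(-0.4635,0.1552)=-1.2476;  ψ=arccos(-0.1131)=1.6841;  θ3=γ+ψ≈0.4365

θ₁ = 0.3491, θ₂ = -0.2618, θ₃ = 0.4365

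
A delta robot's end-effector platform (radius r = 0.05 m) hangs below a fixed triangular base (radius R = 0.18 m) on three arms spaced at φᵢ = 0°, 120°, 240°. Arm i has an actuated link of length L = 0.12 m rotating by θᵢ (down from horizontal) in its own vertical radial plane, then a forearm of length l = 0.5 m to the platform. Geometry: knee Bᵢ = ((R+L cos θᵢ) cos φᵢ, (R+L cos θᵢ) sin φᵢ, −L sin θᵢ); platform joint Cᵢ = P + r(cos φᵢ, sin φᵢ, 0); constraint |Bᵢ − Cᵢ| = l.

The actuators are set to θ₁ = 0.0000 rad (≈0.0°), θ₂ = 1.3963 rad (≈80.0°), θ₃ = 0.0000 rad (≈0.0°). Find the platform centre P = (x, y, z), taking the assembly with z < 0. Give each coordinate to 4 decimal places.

(0.1170, -0.2027, -0.4373)

O1 = (0.2500·cos0.0°, 0.2500·sin0.0°, 0.0000) = (0.2500, 0.0000, 0.0000)
φ2=120.0°: virtual centre (-0.0754, 0.1306, -0.1182), radius l
O3 = (0.2500·cos240.0°, 0.2500·sin240.0°, 0.0000) = (-0.1250, -0.2165, 0.0000)
subtract pairs → two planes through P
plane₁₂: -0.6508x+0.2613y+-0.2364z = -0.0258
det = 0.4778;  x = 0.0234+-0.2142z,  y = -0.0405+0.3710z
into |P−O₁|² = l²: 1.1836z² + 0.0671z + -0.1970 = 0;  Δ = 0.9371;  z = -0.4373 or 0.3806 → z<0 root = -0.4373
x = 0.1170, y = -0.2027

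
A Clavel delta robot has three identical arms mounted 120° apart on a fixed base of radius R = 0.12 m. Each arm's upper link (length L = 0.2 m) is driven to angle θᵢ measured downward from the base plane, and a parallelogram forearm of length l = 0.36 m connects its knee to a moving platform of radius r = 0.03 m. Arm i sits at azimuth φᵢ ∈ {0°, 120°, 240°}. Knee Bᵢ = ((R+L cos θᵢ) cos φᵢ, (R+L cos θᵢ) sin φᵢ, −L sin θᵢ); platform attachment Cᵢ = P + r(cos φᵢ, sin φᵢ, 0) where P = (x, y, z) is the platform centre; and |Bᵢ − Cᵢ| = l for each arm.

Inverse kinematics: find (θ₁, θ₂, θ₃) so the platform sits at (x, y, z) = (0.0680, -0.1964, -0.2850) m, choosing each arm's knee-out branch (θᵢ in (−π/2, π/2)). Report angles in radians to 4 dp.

arm 1 (φ=0.0°): x'=0.0680, y'=-0.1964
  e−x'=0.0220;  (l²−L²−(e−x')²−y'²−z²)/2L = -0.0767
  √(A²+B²)=0.2858;  θ1 = -1.4938+1.8425 ≈ 0.3487
arm 2 (φ=120.0°): x'=-0.2041, y'=0.0393
  A cos θ + B sin θ = C:  0.2941·cos θ + -0.2850·sin θ = -0.1991
  √(A²+B²)=0.4095;  θ2 = -0.7697+2.0786 ≈ 1.3089
rotate P by −φ3: (0.1361, 0.1571, -0.2850)
  e−x'=-0.0461;  (l²−L²−(e−x')²−y'²−z²)/2L = -0.0461
  γ=atan2(-0.2850,-0.0461)=-1.7311;  ψ=arccos(-0.1596)=1.7310;  θ3=γ+ψ≈-0.0001

θ₁ = 0.3487, θ₂ = 1.3089, θ₃ = -0.0001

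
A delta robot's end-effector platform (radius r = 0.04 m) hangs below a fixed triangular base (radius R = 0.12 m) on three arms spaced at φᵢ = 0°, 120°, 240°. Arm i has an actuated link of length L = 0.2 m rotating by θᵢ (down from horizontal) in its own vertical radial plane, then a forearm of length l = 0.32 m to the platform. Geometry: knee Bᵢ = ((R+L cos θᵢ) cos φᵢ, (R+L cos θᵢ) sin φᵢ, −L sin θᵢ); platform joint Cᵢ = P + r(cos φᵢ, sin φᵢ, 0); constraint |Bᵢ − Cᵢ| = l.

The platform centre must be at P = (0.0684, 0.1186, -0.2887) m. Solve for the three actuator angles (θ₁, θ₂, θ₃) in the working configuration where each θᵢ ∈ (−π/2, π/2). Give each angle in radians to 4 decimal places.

θ₁ = 0.3492, θ₂ = 0.3486, θ₃ = 1.1345

arm 1 (φ=0.0°): x'=0.0684, y'=0.1186
  A cos θ + B sin θ = C:  0.0116·cos θ + -0.2887·sin θ = -0.0879
  √(A²+B²)=0.2889;  θ1 = -1.5306+1.8798 ≈ 0.3492
rotate P by −φ2: (0.0685, -0.1185, -0.2887)
  e−x'=0.0115;  (l²−L²−(e−x')²−y'²−z²)/2L = -0.0878
  θ2 = atan2(B,A) + arccos(C/0.2889) = 0.3486
rotate P by −φ3: (-0.1369, -0.0001, -0.2887)
  A cos θ + B sin θ = C:  0.2169·cos θ + -0.2887·sin θ = -0.1700
  γ=atan2(-0.2887,0.2169)=-0.9264;  ψ=arccos(-0.4708)=2.0609;  θ3=γ+ψ≈1.1345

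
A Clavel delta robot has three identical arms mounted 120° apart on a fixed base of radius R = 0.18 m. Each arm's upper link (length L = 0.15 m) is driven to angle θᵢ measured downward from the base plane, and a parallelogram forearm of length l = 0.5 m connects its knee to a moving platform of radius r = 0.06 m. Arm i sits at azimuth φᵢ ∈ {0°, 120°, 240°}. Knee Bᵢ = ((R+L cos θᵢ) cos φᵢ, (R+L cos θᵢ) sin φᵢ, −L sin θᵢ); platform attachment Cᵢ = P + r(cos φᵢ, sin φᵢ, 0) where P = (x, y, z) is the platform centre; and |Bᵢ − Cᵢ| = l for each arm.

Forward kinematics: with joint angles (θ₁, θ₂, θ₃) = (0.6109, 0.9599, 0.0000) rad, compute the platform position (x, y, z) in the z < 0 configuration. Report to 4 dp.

O1 = (0.2429·cos0.0°, 0.2429·sin0.0°, -0.0860) = (0.2429, 0.0000, -0.0860)
arm 2 at φ=120.0°: ρ2 = 0.2060;  O2 = (-0.1030, 0.1784, -0.1229)
O3 = (0.2700·cos240.0°, 0.2700·sin240.0°, 0.0000) = (-0.1350, -0.2338, 0.0000)
eliminate P² terms by subtracting sphere 1 from 2 and 3
linear system: -0.6918x+0.3569y = -0.0088−-0.0737z; -0.7557x+-0.4677y = 0.0065−0.1721z
Cramer: x(z) = 0.0031+0.0455z;  y(z) = -0.0189+0.2945z
sphere 1 gives Az²+Bz+C=0 with A=1.0888, B=0.1392, C=-0.1847;  B²−4AC=0.8239;  roots -0.4807, 0.3529;  negative root z = -0.4807
x = -0.0188, y = -0.1604

(-0.0188, -0.1604, -0.4807)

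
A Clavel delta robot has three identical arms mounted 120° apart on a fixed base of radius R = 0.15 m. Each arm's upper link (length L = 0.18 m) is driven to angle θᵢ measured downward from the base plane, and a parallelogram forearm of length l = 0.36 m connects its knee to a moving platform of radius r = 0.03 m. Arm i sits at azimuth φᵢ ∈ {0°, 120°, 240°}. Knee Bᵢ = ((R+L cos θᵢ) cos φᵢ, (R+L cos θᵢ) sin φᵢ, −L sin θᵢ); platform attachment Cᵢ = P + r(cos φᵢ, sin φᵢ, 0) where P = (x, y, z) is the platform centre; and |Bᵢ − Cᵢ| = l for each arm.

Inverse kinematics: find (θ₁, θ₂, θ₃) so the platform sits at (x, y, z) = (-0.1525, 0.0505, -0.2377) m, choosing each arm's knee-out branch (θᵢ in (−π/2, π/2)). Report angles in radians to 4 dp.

rotate P by −φ1: (-0.1525, 0.0505, -0.2377)
  e−x'=0.2725;  (l²−L²−(e−x')²−y'²−z²)/2L = -0.1003
  γ=atan2(-0.2377,0.2725)=-0.7173;  ψ=arccos(-0.2774)=1.8519;  θ1=γ+ψ≈1.1346
arm 2 (φ=120.0°): x'=0.1200, y'=0.1068
  A cos θ + B sin θ = C:  0.0000·cos θ + -0.2377·sin θ = 0.0814
  γ=atan2(-0.2377,0.0000)=-1.5707;  ψ=arccos(0.3423)=1.2215;  θ2=γ+ψ≈-0.3493
φ3=240.0° → target in arm frame (0.0325, -0.1573)
  e−x'=0.0875;  (l²−L²−(e−x')²−y'²−z²)/2L = 0.0230
  √(A²+B²)=0.2533;  θ3 = -1.2181+1.4797 ≈ 0.2616

θ₁ = 1.1346, θ₂ = -0.3493, θ₃ = 0.2616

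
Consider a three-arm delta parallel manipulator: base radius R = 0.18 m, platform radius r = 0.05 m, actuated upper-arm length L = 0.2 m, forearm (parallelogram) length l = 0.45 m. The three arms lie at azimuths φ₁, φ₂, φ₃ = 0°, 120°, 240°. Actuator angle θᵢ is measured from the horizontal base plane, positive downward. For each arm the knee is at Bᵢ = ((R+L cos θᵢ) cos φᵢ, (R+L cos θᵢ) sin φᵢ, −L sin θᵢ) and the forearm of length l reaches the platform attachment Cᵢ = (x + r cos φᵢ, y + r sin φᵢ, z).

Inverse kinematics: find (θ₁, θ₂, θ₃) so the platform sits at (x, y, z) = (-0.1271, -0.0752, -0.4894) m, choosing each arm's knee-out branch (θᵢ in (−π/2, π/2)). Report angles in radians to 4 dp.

θ₁ = 1.2217, θ₂ = 0.8727, θ₃ = 0.4364

rotate P by −φ1: (-0.1271, -0.0752, -0.4894)
  A cos θ + B sin θ = C:  0.2571·cos θ + -0.4894·sin θ = -0.3719
  θ1 = atan2(B,A) + arccos(C/0.5528) = 1.2217
rotate P by −φ2: (-0.0016, 0.1477, -0.4894)
  e−x'=0.1316;  (l²−L²−(e−x')²−y'²−z²)/2L = -0.2903
  γ=atan2(-0.4894,0.1316)=-1.3082;  ψ=arccos(-0.5729)=2.1808;  θ2=γ+ψ≈0.8727
φ3=240.0° → target in arm frame (0.1287, -0.0725)
  e−x'=0.0013;  (l²−L²−(e−x')²−y'²−z²)/2L = -0.2057
  γ=atan2(-0.4894,0.0013)=-1.5681;  ψ=arccos(-0.4202)=2.0045;  θ3=γ+ψ≈0.4364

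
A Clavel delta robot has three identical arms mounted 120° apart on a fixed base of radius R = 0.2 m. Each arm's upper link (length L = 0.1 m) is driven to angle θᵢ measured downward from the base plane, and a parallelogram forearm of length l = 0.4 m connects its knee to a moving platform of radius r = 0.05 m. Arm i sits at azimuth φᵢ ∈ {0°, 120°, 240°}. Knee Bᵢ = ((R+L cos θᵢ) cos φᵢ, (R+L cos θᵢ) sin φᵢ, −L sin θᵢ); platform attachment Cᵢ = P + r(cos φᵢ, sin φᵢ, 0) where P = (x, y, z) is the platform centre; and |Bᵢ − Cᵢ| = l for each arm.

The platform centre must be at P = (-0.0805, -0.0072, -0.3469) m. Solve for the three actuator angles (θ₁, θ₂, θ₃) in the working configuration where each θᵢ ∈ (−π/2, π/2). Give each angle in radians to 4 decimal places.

θ₁ = 0.8727, θ₂ = 0.1740, θ₃ = 0.0873

φ1=0.0° → target in arm frame (-0.0805, -0.0072)
  A cos θ + B sin θ = C:  0.2305·cos θ + -0.3469·sin θ = -0.1176
  γ=atan2(-0.3469,0.2305)=-0.9843;  ψ=arccos(-0.2824)=1.8571;  θ1=γ+ψ≈0.8727
rotate P by −φ2: (0.0340, 0.0733, -0.3469)
  e−x'=0.1160;  (l²−L²−(e−x')²−y'²−z²)/2L = 0.0542
  θ2 = atan2(B,A) + arccos(C/0.3658) = 0.1740
arm 3 (φ=240.0°): x'=0.0465, y'=-0.0661
  A cos θ + B sin θ = C:  0.1035·cos θ + -0.3469·sin θ = 0.0729
  √(A²+B²)=0.3620;  θ3 = -1.2808+1.3681 ≈ 0.0873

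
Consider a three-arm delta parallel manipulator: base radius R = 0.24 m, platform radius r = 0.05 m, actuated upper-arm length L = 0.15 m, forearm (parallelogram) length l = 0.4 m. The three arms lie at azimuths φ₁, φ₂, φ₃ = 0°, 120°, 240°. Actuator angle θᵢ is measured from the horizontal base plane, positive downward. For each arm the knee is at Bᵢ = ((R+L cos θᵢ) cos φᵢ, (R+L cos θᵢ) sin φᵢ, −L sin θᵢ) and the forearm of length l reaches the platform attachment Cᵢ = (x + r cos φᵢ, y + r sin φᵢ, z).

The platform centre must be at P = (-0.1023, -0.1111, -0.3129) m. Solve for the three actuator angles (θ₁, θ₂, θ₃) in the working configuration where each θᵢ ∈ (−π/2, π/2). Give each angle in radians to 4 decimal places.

φ1=0.0° → target in arm frame (-0.1023, -0.1111)
  A cos θ + B sin θ = C:  0.2923·cos θ + -0.3129·sin θ = -0.1940
  θ1 = atan2(B,A) + arccos(C/0.4282) = 1.2215
arm 2 (φ=120.0°): x'=-0.0451, y'=0.1441
  A cos θ + B sin θ = C:  0.2351·cos θ + -0.3129·sin θ = -0.1215
  √(A²+B²)=0.3914;  θ2 = -0.9265+1.8864 ≈ 0.9599
arm 3 (φ=240.0°): x'=0.1474, y'=-0.0330
  A=0.0426, B=-0.3129, C=(l²−L²−A²−y'²−z²)/(2L)=0.1223
  θ3 = atan2(B,A) + arccos(C/0.3158) = -0.2622

θ₁ = 1.2215, θ₂ = 0.9599, θ₃ = -0.2622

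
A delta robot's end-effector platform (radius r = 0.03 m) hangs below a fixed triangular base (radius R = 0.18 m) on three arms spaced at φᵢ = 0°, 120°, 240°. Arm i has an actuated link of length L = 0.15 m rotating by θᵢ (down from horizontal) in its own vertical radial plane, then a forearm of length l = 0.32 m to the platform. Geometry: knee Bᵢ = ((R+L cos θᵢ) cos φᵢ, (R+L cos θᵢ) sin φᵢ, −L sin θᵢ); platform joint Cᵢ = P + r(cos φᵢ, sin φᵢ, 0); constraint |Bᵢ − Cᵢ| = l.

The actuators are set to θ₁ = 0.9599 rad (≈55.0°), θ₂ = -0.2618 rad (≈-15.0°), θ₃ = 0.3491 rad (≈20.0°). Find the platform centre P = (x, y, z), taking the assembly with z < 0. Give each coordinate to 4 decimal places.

φ1=0.0°: virtual centre (0.2360, 0.0000, -0.1229), radius l
φ2=120.0°: virtual centre (-0.1474, 0.2554, 0.0388), radius l
O3 = (0.2910·cos240.0°, 0.2910·sin240.0°, -0.0513) = (-0.1455, -0.2520, -0.0513)
subtract pairs → two planes through P
[-0.7670 0.5108 0.3234]·P = 0.0177;  [-0.7630 -0.5039 0.1431]·P = 0.0165
det = 0.7762;  x = -0.0223+0.3041z,  y = 0.0011+-0.1765z
quadratic in z: (1.1236)z²+(0.0882)z+(-0.0206)=0, √Δ=0.3165 → z ∈ {-0.1801, 0.1016}; z = -0.1801 (taking z<0)
x = -0.0771, y = 0.0329

(-0.0771, 0.0329, -0.1801)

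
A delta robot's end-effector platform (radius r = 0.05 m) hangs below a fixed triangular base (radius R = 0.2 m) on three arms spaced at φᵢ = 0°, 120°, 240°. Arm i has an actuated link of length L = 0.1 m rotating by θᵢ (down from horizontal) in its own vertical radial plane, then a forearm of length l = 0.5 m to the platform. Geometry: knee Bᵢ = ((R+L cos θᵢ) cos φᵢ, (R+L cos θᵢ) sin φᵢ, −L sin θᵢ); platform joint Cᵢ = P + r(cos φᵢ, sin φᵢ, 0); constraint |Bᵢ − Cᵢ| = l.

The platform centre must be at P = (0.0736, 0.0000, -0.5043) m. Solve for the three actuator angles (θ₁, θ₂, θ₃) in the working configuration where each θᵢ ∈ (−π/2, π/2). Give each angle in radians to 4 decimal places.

θ₁ = 0.3492, θ₂ = 0.8730, θ₃ = 0.8730

rotate P by −φ1: (0.0736, 0.0000, -0.5043)
  A=0.0764, B=-0.5043, C=(l²−L²−A²−y'²−z²)/(2L)=-0.1008
  γ=atan2(-0.5043,0.0764)=-1.4204;  ψ=arccos(-0.1976)=1.7697;  θ1=γ+ψ≈0.3492
rotate P by −φ2: (-0.0368, -0.0637, -0.5043)
  e−x'=0.1868;  (l²−L²−(e−x')²−y'²−z²)/2L = -0.2664
  θ2 = atan2(B,A) + arccos(C/0.5378) = 0.8730
arm 3 (φ=240.0°): x'=-0.0368, y'=0.0637
  A=0.1868, B=-0.5043, C=(l²−L²−A²−y'²−z²)/(2L)=-0.2664
  θ3 = atan2(B,A) + arccos(C/0.5378) = 0.8730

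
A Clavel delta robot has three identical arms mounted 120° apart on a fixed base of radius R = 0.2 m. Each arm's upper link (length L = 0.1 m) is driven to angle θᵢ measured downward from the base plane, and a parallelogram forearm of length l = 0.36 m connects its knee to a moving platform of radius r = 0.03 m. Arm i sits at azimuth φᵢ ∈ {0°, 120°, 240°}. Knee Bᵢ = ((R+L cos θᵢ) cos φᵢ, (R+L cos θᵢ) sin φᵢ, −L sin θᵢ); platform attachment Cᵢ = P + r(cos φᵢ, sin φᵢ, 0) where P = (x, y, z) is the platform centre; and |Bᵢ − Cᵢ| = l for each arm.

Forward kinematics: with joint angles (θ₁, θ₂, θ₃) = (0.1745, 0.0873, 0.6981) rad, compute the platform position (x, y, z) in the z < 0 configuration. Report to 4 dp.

(0.0187, 0.0432, -0.2729)

centre 1 = (0.2685·cos0.0°, 0.2685·sin0.0°, -0.0174) = (0.2685, 0.0000, -0.0174)
φ2=120.0°: virtual centre (-0.1348, 0.2335, -0.0087), radius l
centre 3 = (0.2466·cos240.0°, 0.2466·sin240.0°, -0.0643) = (-0.1233, -0.2136, -0.0643)
|centre ₂|²−|centre ₁|² = 0.0004;  |centre ₃|²−|centre ₁|² = -0.0074
[-0.8066 0.4670 0.0173]·P = 0.0004;  [-0.7836 -0.4271 -0.0938]·P = -0.0074
Cramer: x(z) = 0.0047-0.0513z;  y(z) = 0.0089-0.1256z
quadratic in z: (1.0184)z²+(0.0596)z+(-0.0596)=0, √Δ=0.4964 → z ∈ {-0.2729, 0.2145}; z = -0.2729 (taking z<0)
x = 0.0187, y = 0.0432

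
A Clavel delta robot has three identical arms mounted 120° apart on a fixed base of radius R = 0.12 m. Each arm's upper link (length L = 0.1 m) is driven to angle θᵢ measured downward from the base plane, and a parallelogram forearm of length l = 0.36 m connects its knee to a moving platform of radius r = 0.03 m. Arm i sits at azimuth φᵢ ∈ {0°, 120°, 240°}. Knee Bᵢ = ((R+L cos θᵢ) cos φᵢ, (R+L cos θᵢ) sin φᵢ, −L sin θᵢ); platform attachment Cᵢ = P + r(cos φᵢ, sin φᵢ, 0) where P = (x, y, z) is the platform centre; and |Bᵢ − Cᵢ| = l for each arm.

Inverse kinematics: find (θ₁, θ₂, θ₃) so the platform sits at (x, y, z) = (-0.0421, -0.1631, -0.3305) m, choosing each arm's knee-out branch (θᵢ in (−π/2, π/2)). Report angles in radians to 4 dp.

rotate P by −φ1: (-0.0421, -0.1631, -0.3305)
  A cos θ + B sin θ = C:  0.1321·cos θ + -0.3305·sin θ = -0.1684
  √(A²+B²)=0.3559;  θ1 = -1.1906+2.0637 ≈ 0.8731
φ2=120.0° → target in arm frame (-0.1202, 0.1180)
  A=0.2102, B=-0.3305, C=(l²−L²−A²−y'²−z²)/(2L)=-0.2387
  θ2 = atan2(B,A) + arccos(C/0.3917) = 1.2218
φ3=240.0° → target in arm frame (0.1623, 0.0451)
  e−x'=-0.0723;  (l²−L²−(e−x')²−y'²−z²)/2L = 0.0155
  γ=atan2(-0.3305,-0.0723)=-1.7862;  ψ=arccos(0.0460)=1.5248;  θ3=γ+ψ≈-0.2613

θ₁ = 0.8731, θ₂ = 1.2218, θ₃ = -0.2613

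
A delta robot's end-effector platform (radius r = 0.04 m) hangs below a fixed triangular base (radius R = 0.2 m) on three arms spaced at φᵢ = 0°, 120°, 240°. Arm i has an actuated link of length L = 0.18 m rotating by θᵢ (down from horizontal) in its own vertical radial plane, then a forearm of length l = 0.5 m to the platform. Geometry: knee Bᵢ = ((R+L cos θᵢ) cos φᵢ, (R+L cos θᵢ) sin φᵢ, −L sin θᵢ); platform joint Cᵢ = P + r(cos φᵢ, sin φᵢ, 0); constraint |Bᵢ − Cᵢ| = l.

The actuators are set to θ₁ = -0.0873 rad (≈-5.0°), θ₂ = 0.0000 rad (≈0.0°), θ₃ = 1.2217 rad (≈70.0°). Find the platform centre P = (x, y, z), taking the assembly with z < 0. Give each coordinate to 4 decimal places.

(0.1219, 0.1903, -0.3924)

arm 1 at φ=0.0°: ρ1 = 0.3393;  centre 1 = (0.3393, 0.0000, 0.0157)
φ2=120.0°: virtual centre (-0.1700, 0.2944, 0.0000), radius l
φ3=240.0°: virtual centre (-0.1108, -0.1919, -0.1691), radius l
|centre ₂|²−|centre ₁|² = 0.0002;  |centre ₃|²−|centre ₁|² = -0.0377
plane₁₂: -1.0186x+0.5889y+-0.0314z = 0.0002
Cramer: x(z) = 0.0240-0.2494z;  y(z) = 0.0419-0.3782z
quadratic in z: (1.2052)z²+(0.0942)z+(-0.1486)=0, √Δ=0.8516 → z ∈ {-0.3924, 0.3142}; z = -0.3924 (taking z<0)
x = 0.1219, y = 0.1903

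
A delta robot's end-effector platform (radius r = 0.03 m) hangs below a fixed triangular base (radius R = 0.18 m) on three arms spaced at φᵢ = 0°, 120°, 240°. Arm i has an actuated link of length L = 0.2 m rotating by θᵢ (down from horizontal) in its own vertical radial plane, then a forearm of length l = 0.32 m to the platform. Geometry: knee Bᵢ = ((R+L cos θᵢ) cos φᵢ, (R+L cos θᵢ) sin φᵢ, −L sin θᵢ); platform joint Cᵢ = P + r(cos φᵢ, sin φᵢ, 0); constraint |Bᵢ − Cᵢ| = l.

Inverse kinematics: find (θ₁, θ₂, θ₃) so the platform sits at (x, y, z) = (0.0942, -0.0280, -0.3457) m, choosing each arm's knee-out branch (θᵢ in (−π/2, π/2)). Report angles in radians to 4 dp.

arm 1 (φ=0.0°): x'=0.0942, y'=-0.0280
  A cos θ + B sin θ = C:  0.0558·cos θ + -0.3457·sin θ = -0.1525
  θ1 = atan2(B,A) + arccos(C/0.3502) = 0.6107
rotate P by −φ2: (-0.0713, -0.0676, -0.3457)
  e−x'=0.2213;  (l²−L²−(e−x')²−y'²−z²)/2L = -0.2767
  γ=atan2(-0.3457,0.2213)=-1.0013;  ψ=arccos(-0.6740)=2.3104;  θ2=γ+ψ≈1.3091
φ3=240.0° → target in arm frame (-0.0229, 0.0956)
  e−x'=0.1729;  (l²−L²−(e−x')²−y'²−z²)/2L = -0.2403
  θ3 = atan2(B,A) + arccos(C/0.3865) = 1.1346

θ₁ = 0.6107, θ₂ = 1.3091, θ₃ = 1.1346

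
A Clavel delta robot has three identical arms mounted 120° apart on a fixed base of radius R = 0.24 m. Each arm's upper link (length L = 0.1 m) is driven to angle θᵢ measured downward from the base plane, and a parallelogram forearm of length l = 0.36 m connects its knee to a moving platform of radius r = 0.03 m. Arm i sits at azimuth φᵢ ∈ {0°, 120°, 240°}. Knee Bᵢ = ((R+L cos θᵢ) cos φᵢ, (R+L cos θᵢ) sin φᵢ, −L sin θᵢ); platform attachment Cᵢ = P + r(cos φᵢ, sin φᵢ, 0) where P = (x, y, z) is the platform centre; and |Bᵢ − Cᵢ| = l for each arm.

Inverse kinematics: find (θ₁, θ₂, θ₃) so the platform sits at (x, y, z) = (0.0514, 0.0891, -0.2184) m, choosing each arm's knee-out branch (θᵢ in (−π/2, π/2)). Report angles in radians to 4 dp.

φ1=0.0° → target in arm frame (0.0514, 0.0891)
  A cos θ + B sin θ = C:  0.1586·cos θ + -0.2184·sin θ = 0.1940
  θ1 = atan2(B,A) + arccos(C/0.2699) = -0.1741
rotate P by −φ2: (0.0515, -0.0891, -0.2184)
  A cos θ + B sin θ = C:  0.1585·cos θ + -0.2184·sin θ = 0.1942
  θ2 = atan2(B,A) + arccos(C/0.2699) = -0.1752
φ3=240.0° → target in arm frame (-0.1029, 0.0000)
  e−x'=0.3129;  (l²−L²−(e−x')²−y'²−z²)/2L = -0.1299
  √(A²+B²)=0.3816;  θ3 = -0.6094+1.9182 ≈ 1.3088

θ₁ = -0.1741, θ₂ = -0.1752, θ₃ = 1.3088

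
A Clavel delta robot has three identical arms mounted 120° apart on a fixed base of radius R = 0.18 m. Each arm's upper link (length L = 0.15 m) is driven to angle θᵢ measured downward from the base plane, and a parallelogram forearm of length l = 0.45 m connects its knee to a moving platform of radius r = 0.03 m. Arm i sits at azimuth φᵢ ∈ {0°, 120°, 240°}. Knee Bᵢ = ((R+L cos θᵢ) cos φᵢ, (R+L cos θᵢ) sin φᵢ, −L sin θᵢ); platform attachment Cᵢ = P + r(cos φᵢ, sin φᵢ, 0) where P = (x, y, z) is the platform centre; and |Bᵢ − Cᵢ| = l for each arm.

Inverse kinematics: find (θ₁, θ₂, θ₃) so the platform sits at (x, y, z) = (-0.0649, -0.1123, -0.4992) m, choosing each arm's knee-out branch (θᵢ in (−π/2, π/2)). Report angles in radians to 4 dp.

arm 1 (φ=0.0°): x'=-0.0649, y'=-0.1123
  A=0.2149, B=-0.4992, C=(l²−L²−A²−y'²−z²)/(2L)=-0.4266
  θ1 = atan2(B,A) + arccos(C/0.5435) = 1.3092
arm 2 (φ=120.0°): x'=-0.0648, y'=0.1124
  e−x'=0.2148;  (l²−L²−(e−x')²−y'²−z²)/2L = -0.4266
  θ2 = atan2(B,A) + arccos(C/0.5435) = 1.3089
φ3=240.0° → target in arm frame (0.1297, -0.0001)
  A cos θ + B sin θ = C:  0.0203·cos θ + -0.4992·sin θ = -0.2320
  θ3 = atan2(B,A) + arccos(C/0.4996) = 0.5236

θ₁ = 1.3092, θ₂ = 1.3089, θ₃ = 0.5236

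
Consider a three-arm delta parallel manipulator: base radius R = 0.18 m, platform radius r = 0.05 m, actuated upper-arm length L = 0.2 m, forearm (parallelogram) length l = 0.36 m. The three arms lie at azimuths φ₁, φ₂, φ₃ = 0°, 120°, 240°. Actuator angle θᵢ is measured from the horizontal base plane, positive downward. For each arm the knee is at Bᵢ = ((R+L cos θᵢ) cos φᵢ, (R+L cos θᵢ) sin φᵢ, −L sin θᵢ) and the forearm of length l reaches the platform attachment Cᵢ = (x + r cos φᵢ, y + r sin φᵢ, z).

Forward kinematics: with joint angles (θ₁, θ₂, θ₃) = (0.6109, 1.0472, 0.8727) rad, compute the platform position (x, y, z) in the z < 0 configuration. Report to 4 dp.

φ1=0.0°: virtual centre (0.2938, 0.0000, -0.1147), radius l
arm 2 at φ=120.0°: (R−r)+L cos θ2 = 0.2300;  centre 2 = (-0.1150, 0.1992, -0.1732)
arm 3 at φ=240.0°: (R−r)+L cos θ3 = 0.2586;  centre 3 = (-0.1293, -0.2239, -0.1532)
subtract pairs → two planes through P
[-0.8177 0.3984 -0.1170]·P = -0.0166;  [-0.8462 -0.4478 -0.0770]·P = -0.0092
Cramer: x(z) = 0.0158-0.1181z;  y(z) = -0.0093+0.0512z
into |P−centre ₁|² = l²: 1.0166z² + 0.2942z + -0.0390 = 0;  Δ = 0.2453;  z = -0.3883 or 0.0989 → z<0 root = -0.3883
x = 0.0616, y = -0.0292

(0.0616, -0.0292, -0.3883)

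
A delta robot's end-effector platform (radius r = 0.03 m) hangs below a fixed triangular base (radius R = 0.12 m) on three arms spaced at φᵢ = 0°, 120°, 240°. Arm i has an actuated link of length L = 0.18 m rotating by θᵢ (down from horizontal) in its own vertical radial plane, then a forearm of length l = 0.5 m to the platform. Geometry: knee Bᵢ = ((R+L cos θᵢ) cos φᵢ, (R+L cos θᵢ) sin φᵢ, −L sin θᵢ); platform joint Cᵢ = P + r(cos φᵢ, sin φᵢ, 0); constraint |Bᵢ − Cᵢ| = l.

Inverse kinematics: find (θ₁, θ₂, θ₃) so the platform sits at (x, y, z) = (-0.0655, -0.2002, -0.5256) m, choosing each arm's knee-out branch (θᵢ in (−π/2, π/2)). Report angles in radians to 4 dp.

θ₁ = 0.9601, θ₂ = 1.1347, θ₃ = 0.1745

arm 1 (φ=0.0°): x'=-0.0655, y'=-0.2002
  A=0.1555, B=-0.5256, C=(l²−L²−A²−y'²−z²)/(2L)=-0.3414
  γ=atan2(-0.5256,0.1555)=-1.2831;  ψ=arccos(-0.6229)=2.2433;  θ1=γ+ψ≈0.9601
arm 2 (φ=120.0°): x'=-0.1406, y'=0.1568
  A cos θ + B sin θ = C:  0.2306·cos θ + -0.5256·sin θ = -0.3790
  √(A²+B²)=0.5740;  θ2 = -1.1573+2.2920 ≈ 1.1347
rotate P by −φ3: (0.2061, 0.0434, -0.5256)
  A=-0.1161, B=-0.5256, C=(l²−L²−A²−y'²−z²)/(2L)=-0.2056
  θ3 = atan2(B,A) + arccos(C/0.5383) = 0.1745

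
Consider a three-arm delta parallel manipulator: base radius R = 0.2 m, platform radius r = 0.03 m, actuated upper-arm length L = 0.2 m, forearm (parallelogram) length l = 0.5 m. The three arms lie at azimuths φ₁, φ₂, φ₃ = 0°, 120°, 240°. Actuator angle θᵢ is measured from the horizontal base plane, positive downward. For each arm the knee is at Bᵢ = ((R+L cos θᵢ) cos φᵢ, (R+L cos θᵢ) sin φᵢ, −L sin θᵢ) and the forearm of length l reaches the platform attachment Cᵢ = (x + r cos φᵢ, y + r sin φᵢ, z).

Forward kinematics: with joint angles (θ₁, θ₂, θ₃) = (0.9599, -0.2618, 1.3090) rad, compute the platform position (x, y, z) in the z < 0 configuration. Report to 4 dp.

arm 1 at φ=0.0°: (R−r)+L cos θ1 = 0.2847;  S1 = (0.2847, 0.0000, -0.1638)
S2 = (0.3632·cos120.0°, 0.3632·sin120.0°, 0.0518) = (-0.1816, 0.3145, 0.0518)
S3 = (0.2218·cos240.0°, 0.2218·sin240.0°, -0.1932) = (-0.1109, -0.1921, -0.1932)
|S₂|²−|S₁|² = 0.0267;  |S₃|²−|S₁|² = -0.0214
plane₁₂: -0.9326x+0.6291y+0.4312z = 0.0267
Cramer: x(z) = 0.0038+0.1503z;  y(z) = 0.0480-0.4625z
quadratic in z: (1.2366)z²+(0.1988)z+(-0.1419)=0, √Δ=0.8611 → z ∈ {-0.4286, 0.2678}; z = -0.4286 (taking z<0)
x = -0.0607, y = 0.2462

(-0.0607, 0.2462, -0.4286)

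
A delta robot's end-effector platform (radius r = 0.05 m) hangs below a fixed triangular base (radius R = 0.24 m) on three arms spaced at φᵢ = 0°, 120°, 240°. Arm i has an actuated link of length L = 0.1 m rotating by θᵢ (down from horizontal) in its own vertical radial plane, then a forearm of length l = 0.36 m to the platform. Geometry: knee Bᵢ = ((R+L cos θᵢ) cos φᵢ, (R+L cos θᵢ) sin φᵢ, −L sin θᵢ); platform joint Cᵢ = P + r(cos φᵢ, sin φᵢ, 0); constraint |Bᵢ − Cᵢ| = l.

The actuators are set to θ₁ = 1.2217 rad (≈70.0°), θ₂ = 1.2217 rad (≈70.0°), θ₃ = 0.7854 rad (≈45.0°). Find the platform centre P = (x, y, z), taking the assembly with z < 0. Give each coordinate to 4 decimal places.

φ1=0.0°: virtual centre (0.2242, 0.0000, -0.0940), radius l
φ2=120.0°: virtual centre (-0.1121, 0.1942, -0.0940), radius l
φ3=240.0°: virtual centre (-0.1304, -0.2258, -0.0707), radius l
eliminate P² terms by subtracting sphere 1 from 2 and 3
linear system: -0.6726x+0.3883y = 0.0000−0.0000z; -0.7091x+-0.4516y = 0.0139−0.0465z
det = 0.5791;  x = -0.0093+0.0312z,  y = -0.0161+0.0540z
sphere 1 gives Az²+Bz+C=0 with A=1.0039, B=0.1716, C=-0.0660;  B²−4AC=0.2944;  roots -0.3557, 0.1848;  negative root z = -0.3557
x = -0.0204, y = -0.0353

(-0.0204, -0.0353, -0.3557)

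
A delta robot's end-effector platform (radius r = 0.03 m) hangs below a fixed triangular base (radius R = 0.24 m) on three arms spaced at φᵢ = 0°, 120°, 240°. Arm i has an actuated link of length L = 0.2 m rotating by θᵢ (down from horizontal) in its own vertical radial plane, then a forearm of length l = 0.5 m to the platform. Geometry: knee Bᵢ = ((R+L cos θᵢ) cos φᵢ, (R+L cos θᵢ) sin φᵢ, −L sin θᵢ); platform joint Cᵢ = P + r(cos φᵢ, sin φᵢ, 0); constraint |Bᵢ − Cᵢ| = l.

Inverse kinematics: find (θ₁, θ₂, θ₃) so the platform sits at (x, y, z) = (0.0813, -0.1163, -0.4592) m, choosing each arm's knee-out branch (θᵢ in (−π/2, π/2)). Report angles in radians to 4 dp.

θ₁ = 0.4362, θ₂ = 1.2214, θ₃ = 0.5234

φ1=0.0° → target in arm frame (0.0813, -0.1163)
  e−x'=0.1287;  (l²−L²−(e−x')²−y'²−z²)/2L = -0.0774
  γ=atan2(-0.4592,0.1287)=-1.2975;  ψ=arccos(-0.1623)=1.7338;  θ1=γ+ψ≈0.4362
rotate P by −φ2: (-0.1414, -0.0123, -0.4592)
  A cos θ + B sin θ = C:  0.3514·cos θ + -0.4592·sin θ = -0.3112
  γ=atan2(-0.4592,0.3514)=-0.9177;  ψ=arccos(-0.5382)=2.1391;  θ2=γ+ψ≈1.2214
rotate P by −φ3: (0.0601, 0.1286, -0.4592)
  A=0.1499, B=-0.4592, C=(l²−L²−A²−y'²−z²)/(2L)=-0.0997
  γ=atan2(-0.4592,0.1499)=-1.2552;  ψ=arccos(-0.2063)=1.7786;  θ3=γ+ψ≈0.5234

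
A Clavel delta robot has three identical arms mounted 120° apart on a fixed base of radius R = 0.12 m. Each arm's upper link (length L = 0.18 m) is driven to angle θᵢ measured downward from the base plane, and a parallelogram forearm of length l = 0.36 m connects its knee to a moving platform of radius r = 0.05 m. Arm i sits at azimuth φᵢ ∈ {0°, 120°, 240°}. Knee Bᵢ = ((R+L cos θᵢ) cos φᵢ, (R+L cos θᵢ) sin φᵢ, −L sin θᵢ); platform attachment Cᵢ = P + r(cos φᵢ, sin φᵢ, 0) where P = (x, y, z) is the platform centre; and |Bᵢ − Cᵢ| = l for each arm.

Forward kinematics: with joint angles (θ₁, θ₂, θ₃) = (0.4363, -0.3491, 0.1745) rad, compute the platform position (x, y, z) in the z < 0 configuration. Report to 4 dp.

arm 1 at φ=0.0°: (R−r)+L cos θ1 = 0.2331;  O1 = (0.2331, 0.0000, -0.0761)
arm 2 at φ=120.0°: (R−r)+L cos θ2 = 0.2391;  O2 = (-0.1196, 0.2071, 0.0616)
arm 3 at φ=240.0°: (R−r)+L cos θ3 = 0.2473;  O3 = (-0.1236, -0.2141, -0.0313)
subtract pairs → two planes through P
linear system: -0.7054x+0.4142y = 0.0008−0.2753z; -0.7135x+-0.4283y = 0.0020−0.0896z
Cramer: x(z) = -0.0020+0.2594z;  y(z) = -0.0013-0.2228z
into |P−O₁|² = l²: 1.1169z² + 0.0308z + -0.0685 = 0;  Δ = 0.3071;  z = -0.2619 or 0.2343 → z<0 root = -0.2619
x = -0.0699, y = 0.0570

(-0.0699, 0.0570, -0.2619)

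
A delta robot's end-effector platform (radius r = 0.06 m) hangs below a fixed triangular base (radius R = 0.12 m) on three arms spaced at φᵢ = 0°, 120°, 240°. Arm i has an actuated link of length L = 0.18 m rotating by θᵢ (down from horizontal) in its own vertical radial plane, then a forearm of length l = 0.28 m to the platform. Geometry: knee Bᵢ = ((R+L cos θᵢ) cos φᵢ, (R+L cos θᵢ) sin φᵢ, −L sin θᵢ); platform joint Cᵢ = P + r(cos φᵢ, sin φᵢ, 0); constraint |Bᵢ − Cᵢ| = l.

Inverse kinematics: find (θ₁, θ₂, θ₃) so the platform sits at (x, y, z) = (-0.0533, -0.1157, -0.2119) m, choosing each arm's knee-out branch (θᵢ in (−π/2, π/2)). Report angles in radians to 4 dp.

θ₁ = 0.7857, θ₂ = 0.8729, θ₃ = -0.2617

φ1=0.0° → target in arm frame (-0.0533, -0.1157)
  e−x'=0.1133;  (l²−L²−(e−x')²−y'²−z²)/2L = -0.0698
  θ1 = atan2(B,A) + arccos(C/0.2403) = 0.7857
arm 2 (φ=120.0°): x'=-0.0735, y'=0.1040
  A cos θ + B sin θ = C:  0.1335·cos θ + -0.2119·sin θ = -0.0765
  γ=atan2(-0.2119,0.1335)=-1.0084;  ψ=arccos(-0.3056)=1.8814;  θ2=γ+ψ≈0.8729
φ3=240.0° → target in arm frame (0.1268, 0.0117)
  e−x'=-0.0668;  (l²−L²−(e−x')²−y'²−z²)/2L = -0.0097
  √(A²+B²)=0.2222;  θ3 = -1.8764+1.6147 ≈ -0.2617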